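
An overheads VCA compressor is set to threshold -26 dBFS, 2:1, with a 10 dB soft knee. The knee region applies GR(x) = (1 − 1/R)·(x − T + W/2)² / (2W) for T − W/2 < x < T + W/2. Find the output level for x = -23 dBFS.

x − T + W/2 = -23 − (-26) + 5 = 8.
GR = (1 − 1/2) × 8² / 20 = 0.5 × 64 / 20 = 1.6 dB.
Output = -23 − 1.6 = -24.6 dBFS.

-24.6 dBFS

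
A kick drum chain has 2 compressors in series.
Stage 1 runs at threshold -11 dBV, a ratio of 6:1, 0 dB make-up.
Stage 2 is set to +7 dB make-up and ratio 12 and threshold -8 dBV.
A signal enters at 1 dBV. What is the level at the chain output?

Stage 1: 12 dB above -11 dBV, reduced 6:1 to 2 dB above → -9 dBV.
Stage 2: -9 dBV is at or below the -8 dBV threshold — no compression; make-up brings it to -2 dBV.

-2 dBV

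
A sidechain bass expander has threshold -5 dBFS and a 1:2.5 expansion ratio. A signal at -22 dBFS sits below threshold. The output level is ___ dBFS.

The input is 17 dB below the -5 dBFS threshold.
A 1:2.5 expander multiplies undershoot by 2.5: 17 × 2.5 = 42.5 dB below threshold.
Output = -5 − 42.5 = -47.5 dBFS.

-47.5 dBFS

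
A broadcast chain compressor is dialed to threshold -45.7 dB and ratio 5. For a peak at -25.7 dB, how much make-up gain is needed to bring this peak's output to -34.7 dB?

The peak compresses to -45.7 + 20/5 = -41.7 dB.
To reach -34.7 dB requires -34.7 − (-41.7) = 7 dB of make-up.

7 dB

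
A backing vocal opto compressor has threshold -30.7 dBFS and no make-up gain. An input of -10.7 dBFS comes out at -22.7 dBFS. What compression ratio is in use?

2.5:1

Input overshoot = -10.7 − (-30.7) = 20 dB; output overshoot = -22.7 − (-30.7) = 8 dB.
Ratio = 20 / 8 = 2.5.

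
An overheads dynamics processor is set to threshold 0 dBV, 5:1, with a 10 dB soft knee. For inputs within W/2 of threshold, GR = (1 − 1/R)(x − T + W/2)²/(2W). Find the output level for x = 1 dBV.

-0.44 dBV

x − T + W/2 = 1 − 0 + 5 = 6.
GR = (1 − 1/5) × 6² / 20 = 0.8 × 36 / 20 = 1.44 dB.
Output = 1 − 1.44 = -0.44 dBV.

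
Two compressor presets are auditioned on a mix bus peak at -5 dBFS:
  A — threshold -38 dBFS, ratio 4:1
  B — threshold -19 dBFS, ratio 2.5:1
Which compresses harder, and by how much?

A: 33 dB over, compressed to 8.25 dB over, so 24.75 dB of GR.
B: 14 dB over, compressed to 5.6 dB over, so 8.4 dB of GR.
A applies 16.35 dB more gain reduction.

A, by 16.35 dB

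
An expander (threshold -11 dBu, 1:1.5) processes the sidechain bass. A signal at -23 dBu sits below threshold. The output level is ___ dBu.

Undershoot = (-11) − (-23) = 12 dB.
At 1:1.5, that expands to 18 dB under threshold.
Output = -11 − 18 = -29 dBu.

-29 dBu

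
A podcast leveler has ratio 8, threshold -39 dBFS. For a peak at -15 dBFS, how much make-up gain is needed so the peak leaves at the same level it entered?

21 dB

Overshoot 24 dB → 24/8 = 3 dB after compression, so the compressed level is -39 + 3 = -36 dBFS.
Make-up = target − compressed = -15 − (-36) = 21 dB.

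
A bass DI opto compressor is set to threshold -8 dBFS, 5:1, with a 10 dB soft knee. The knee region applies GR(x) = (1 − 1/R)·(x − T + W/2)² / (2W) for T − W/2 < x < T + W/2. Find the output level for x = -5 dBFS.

-7.56 dBFS

x − T + W/2 = -5 − (-8) + 5 = 8.
GR = (1 − 1/5) × 8² / 20 = 0.8 × 64 / 20 = 2.56 dB.
Output = -5 − 2.56 = -7.56 dBFS.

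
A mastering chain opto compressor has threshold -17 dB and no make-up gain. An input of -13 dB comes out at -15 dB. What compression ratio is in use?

2:1

Input overshoot = -13 − (-17) = 4 dB; output overshoot = -15 − (-17) = 2 dB.
Ratio = 4 / 2 = 2.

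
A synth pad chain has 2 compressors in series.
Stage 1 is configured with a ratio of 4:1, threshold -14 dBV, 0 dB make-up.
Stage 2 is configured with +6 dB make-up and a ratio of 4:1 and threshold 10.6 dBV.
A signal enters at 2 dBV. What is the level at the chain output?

-4 dBV

Stage 1: 2 dBV is 16 dB over -14 dBV; at 4:1 that becomes 4 dB over, giving -10 dBV.
Stage 2: -10 dBV is at or below the 10.6 dBV threshold — no compression; make-up brings it to -4 dBV.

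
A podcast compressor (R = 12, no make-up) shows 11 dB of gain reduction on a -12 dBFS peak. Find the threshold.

-24 dBFS

Let T be the threshold. Output overshoot = (input overshoot)/R, so -23 − T = (-12 − T)/12.
12·(-23 − T) = -12 − T → 11·T = -276 − (-12) = -264.
T = -264/11 = -24 dBFS.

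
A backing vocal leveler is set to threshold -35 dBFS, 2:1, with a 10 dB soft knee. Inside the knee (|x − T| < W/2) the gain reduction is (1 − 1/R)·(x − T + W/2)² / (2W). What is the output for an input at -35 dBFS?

x − T + W/2 = -35 − (-35) + 5 = 5.
GR = (1 − 1/2) × 5² / 20 = 0.5 × 25 / 20 = 0.625 dB.
Output = -35 − 0.625 = -35.625 dBFS.

-35.625 dBFS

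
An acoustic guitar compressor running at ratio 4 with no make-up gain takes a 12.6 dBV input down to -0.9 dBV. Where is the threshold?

Let T be the threshold. Output overshoot = (input overshoot)/R, so -0.9 − T = (12.6 − T)/4.
4·(-0.9 − T) = 12.6 − T → 3·T = -3.6 − 12.6 = -16.2.
T = -16.2/3 = -5.4 dBV.

-5.4 dBV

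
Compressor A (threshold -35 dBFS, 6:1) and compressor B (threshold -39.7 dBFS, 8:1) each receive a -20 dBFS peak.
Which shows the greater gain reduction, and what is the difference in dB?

A: 15 dB over, compressed to 2.5 dB over, so 12.5 dB of GR.
B: 19.7 dB over, compressed to 2.4625 dB over, so 17.2375 dB of GR.
B reduces 4.7375 dB more.

B, by 4.7375 dB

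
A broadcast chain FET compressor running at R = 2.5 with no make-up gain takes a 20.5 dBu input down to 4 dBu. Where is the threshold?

Input is 27.5 dB above T (since output overshoot × R = input overshoot: (4 − T)·2.5 = 20.5 − T gives T = -7 dBu).
Check: -7 + (20.5 − (-7))/2.5 = -7 + 11 = 4 dBu. ✓

-7 dBu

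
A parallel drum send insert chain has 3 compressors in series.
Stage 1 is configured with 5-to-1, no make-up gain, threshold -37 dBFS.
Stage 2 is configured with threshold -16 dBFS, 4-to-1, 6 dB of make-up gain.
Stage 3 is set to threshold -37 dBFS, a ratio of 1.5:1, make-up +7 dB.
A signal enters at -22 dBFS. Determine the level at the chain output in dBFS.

-24 dBFS

Stage 1: 15 dB above -37 dBFS, reduced 5:1 to 3 dB above → -34 dBFS.
Stage 2: below threshold (-34 ≤ -16); passes unchanged; make-up brings it to -28 dBFS.
Stage 3: 9 dB above -37 dBFS, reduced 1.5:1 to 6 dB above → -31 dBFS; +7 dB make-up → -24 dBFS.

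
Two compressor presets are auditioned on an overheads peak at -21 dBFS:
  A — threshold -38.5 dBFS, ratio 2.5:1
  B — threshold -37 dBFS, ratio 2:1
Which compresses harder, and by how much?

A, by 2.5 dB

A: GR = 17.5 − 17.5/2.5 = 10.5 dB.
B: GR = 16 − 16/2 = 8 dB.
Difference: 2.5 dB in favour of A.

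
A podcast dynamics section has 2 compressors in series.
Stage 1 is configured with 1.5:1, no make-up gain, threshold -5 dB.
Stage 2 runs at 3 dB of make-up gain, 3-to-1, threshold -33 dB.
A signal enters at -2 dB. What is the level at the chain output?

Stage 1: overshoot 3 dB → 3/1.5 = 2 dB → -3 dB.
Stage 2: -3 dB is 30 dB over -33 dB; at 3:1 that becomes 10 dB over, giving -23 dB; +3 dB make-up → -20 dB.

-20 dB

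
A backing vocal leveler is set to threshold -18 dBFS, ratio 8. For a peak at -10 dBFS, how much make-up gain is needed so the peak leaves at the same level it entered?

Overshoot 8 dB → 8/8 = 1 dB after compression, so the compressed level is -18 + 1 = -17 dBFS.
Make-up = target − compressed = -10 − (-17) = 7 dB.

7 dB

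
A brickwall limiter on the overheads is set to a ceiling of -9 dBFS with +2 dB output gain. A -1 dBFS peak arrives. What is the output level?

-7 dBFS

At ∞:1, everything above -9 dBFS is held at the ceiling.
Output gain then adds 2 dB: -9 + 2 = -7 dBFS.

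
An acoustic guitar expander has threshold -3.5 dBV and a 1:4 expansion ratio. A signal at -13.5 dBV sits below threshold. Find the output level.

Below threshold, a 1:4 expander applies gain = (4−1)×(T − x) of attenuation.
(4−1) × 10 = 30 dB, so output = -13.5 − 30 = -43.5 dBV.

-43.5 dBV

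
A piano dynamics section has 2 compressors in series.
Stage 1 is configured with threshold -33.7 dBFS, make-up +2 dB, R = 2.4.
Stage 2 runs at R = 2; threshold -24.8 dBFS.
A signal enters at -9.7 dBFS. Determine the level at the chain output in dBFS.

Stage 1: overshoot 24 dB → 24/2.4 = 10 dB → -23.7 dBFS; +2 dB make-up → -21.7 dBFS.
Stage 2: -21.7 dBFS is 3.1 dB over -24.8 dBFS; at 2:1 that becomes 1.55 dB over, giving -23.25 dBFS.

-23.25 dBFS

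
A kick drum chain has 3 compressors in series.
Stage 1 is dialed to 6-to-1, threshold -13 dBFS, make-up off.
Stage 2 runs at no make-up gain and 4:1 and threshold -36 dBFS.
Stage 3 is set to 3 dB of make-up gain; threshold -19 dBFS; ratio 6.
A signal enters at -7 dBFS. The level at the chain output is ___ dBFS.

Stage 1: -7 dBFS is 6 dB over -13 dBFS; at 6:1 that becomes 1 dB over, giving -12 dBFS.
Stage 2: -12 dBFS is 24 dB over -36 dBFS; at 4:1 that becomes 6 dB over, giving -30 dBFS.
Stage 3: -30 dBFS ≤ -19 dBFS, so stage 3 doesn't engage; make-up brings it to -27 dBFS.

-27 dBFS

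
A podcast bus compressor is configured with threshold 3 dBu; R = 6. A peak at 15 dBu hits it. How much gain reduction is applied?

10 dB

The signal is 12 dB above threshold.
At 6:1, output sits 12/6 = 2 dB above threshold.
So the signal is attenuated by 12 − 2 = 10 dB.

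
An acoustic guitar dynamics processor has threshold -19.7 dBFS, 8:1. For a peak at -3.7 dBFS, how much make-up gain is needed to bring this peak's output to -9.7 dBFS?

8 dB

Overshoot 16 dB → 16/8 = 2 dB after compression, so the compressed level is -19.7 + 2 = -17.7 dBFS.
Make-up = target − compressed = -9.7 − (-17.7) = 8 dB.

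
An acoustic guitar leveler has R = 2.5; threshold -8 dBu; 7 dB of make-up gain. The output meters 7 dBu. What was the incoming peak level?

Stripping the +7 dB make-up gives 0 dBu at the gain stage.
Post-compression overshoot = 0 − (-8) = 8 dB.
Before 2.5:1 compression the overshoot was 8 × 2.5 = 20 dB, so input = -8 + 20 = 12 dBu.

12 dBu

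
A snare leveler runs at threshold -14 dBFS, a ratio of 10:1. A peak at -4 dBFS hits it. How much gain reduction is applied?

-4 dBFS exceeds the threshold by 10 dB.
A 10:1 ratio leaves 1 dB of that excess.
Gain reduction = 10 − 1 = 9 dB.

9 dB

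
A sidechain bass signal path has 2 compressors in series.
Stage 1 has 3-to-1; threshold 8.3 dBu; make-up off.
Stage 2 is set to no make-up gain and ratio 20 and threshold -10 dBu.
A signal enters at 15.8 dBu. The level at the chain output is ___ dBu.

Stage 1: overshoot 7.5 dB → 7.5/3 = 2.5 dB → 10.8 dBu.
Stage 2: 20.8 dB above -10 dBu, reduced 20:1 to 1.04 dB above → -8.96 dBu.

-8.96 dBu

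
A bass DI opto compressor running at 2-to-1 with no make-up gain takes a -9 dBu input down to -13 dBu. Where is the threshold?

Input is 8 dB above T (since output overshoot × R = input overshoot: (-13 − T)·2 = -9 − T gives T = -17 dBu).
Check: -17 + (-9 − (-17))/2 = -17 + 4 = -13 dBu. ✓

-17 dBu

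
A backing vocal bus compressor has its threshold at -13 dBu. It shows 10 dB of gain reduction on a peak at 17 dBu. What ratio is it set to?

1.5:1

Input overshoot = 17 − (-13) = 30 dB.
Output overshoot = 30 − 10 = 20 dB.
Ratio = input overshoot / output overshoot = 30 / 20 = 1.5.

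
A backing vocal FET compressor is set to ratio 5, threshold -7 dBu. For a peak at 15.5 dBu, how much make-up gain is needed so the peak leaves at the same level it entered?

Overshoot 22.5 dB → 22.5/5 = 4.5 dB after compression, so the compressed level is -7 + 4.5 = -2.5 dBu.
Make-up = target − compressed = 15.5 − (-2.5) = 18 dB.

18 dB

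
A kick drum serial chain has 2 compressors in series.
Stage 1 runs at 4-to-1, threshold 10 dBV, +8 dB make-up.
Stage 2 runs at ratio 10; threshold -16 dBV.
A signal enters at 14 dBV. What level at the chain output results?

Stage 1: 4 dB above 10 dBV, reduced 4:1 to 1 dB above → 11 dBV; +8 dB make-up → 19 dBV.
Stage 2: 35 dB above -16 dBV, reduced 10:1 to 3.5 dB above → -12.5 dBV.

-12.5 dBV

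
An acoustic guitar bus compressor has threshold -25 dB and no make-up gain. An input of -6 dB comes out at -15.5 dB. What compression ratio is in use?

2:1

Input overshoot = -6 − (-25) = 19 dB; output overshoot = -15.5 − (-25) = 9.5 dB.
Ratio = 19 / 9.5 = 2.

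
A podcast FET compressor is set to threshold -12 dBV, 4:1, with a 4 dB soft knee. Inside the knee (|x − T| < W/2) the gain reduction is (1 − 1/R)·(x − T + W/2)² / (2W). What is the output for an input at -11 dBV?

-11.84375 dBV

x − T + W/2 = -11 − (-12) + 2 = 3.
GR = (1 − 1/4) × 3² / 8 = 0.75 × 9 / 8 = 0.84375 dB.
Output = -11 − 0.84375 = -11.84375 dBV.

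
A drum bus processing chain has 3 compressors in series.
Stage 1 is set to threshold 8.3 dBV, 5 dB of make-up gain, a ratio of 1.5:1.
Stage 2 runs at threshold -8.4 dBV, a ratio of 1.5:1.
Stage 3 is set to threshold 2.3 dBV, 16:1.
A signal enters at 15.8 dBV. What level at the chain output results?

2.74375 dBV

Stage 1: 15.8 dBV is 7.5 dB over 8.3 dBV; at 1.5:1 that becomes 5 dB over, giving 13.3 dBV; +5 dB make-up → 18.3 dBV.
Stage 2: overshoot 26.7 dB → 26.7/1.5 = 17.8 dB → 9.4 dBV.
Stage 3: 7.1 dB above 2.3 dBV, reduced 16:1 to 0.44375 dB above → 2.74375 dBV.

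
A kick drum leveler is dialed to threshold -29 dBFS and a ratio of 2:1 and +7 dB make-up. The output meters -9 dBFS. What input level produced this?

Before make-up, the level was -9 − 7 = -16 dBFS.
Post-compression overshoot = -16 − (-29) = 13 dB.
Input overshoot = R × output overshoot = 26 dB → input = -29 + 26 = -3 dBFS.

-3 dBFS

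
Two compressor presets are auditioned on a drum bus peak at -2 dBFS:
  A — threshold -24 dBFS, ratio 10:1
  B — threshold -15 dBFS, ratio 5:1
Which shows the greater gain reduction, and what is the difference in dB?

A: overshoot 22 dB → output overshoot 2.2 dB → GR 19.8 dB.
B: overshoot 13 dB → output overshoot 2.6 dB → GR 10.4 dB.
A applies 9.4 dB more gain reduction.

A, by 9.4 dB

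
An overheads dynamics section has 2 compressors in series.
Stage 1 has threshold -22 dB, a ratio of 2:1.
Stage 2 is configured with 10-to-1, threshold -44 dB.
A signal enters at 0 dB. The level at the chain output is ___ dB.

-40.7 dB

Stage 1: overshoot 22 dB → 22/2 = 11 dB → -11 dB.
Stage 2: overshoot 33 dB → 33/10 = 3.3 dB → -40.7 dB.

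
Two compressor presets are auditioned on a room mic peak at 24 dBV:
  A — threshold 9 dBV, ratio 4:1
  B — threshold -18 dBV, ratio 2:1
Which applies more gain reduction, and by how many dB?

A: 15 dB over, compressed to 3.75 dB over, so 11.25 dB of GR.
B: 42 dB over, compressed to 21 dB over, so 21 dB of GR.
Difference: 9.75 dB in favour of B.

B, by 9.75 dB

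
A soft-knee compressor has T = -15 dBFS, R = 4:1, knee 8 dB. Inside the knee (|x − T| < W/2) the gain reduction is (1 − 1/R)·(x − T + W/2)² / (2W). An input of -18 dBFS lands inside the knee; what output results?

-18.046875 dBFS

x − T + W/2 = -18 − (-15) + 4 = 1.
GR = (1 − 1/4) × 1² / 16 = 0.75 × 1 / 16 = 0.046875 dB.
Output = -18 − 0.046875 = -18.046875 dBFS.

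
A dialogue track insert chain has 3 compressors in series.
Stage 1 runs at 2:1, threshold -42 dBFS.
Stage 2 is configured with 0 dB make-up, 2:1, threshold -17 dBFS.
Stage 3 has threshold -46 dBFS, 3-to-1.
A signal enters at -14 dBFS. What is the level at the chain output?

-40 dBFS

Stage 1: -14 dBFS is 28 dB over -42 dBFS; at 2:1 that becomes 14 dB over, giving -28 dBFS.
Stage 2: -28 dBFS is at or below the -17 dBFS threshold — no compression; output -28 dBFS.
Stage 3: overshoot 18 dB → 18/3 = 6 dB → -40 dBFS.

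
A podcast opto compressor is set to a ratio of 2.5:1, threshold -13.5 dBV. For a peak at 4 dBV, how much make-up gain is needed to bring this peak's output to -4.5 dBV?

2 dB

Overshoot 17.5 dB → 17.5/2.5 = 7 dB after compression, so the compressed level is -13.5 + 7 = -6.5 dBV.
Make-up = target − compressed = -4.5 − (-6.5) = 2 dB.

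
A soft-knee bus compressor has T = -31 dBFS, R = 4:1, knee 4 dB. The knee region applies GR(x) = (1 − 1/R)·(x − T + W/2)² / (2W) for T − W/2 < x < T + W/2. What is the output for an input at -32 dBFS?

-32.09375 dBFS

x − T + W/2 = -32 − (-31) + 2 = 1.
GR = (1 − 1/4) × 1² / 8 = 0.75 × 1 / 8 = 0.09375 dB.
Output = -32 − 0.09375 = -32.09375 dBFS.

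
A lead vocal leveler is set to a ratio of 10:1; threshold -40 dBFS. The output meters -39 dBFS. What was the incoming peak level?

That's 1 dB above the -40 dBFS threshold.
Input overshoot = R × output overshoot = 10 dB → input = -40 + 10 = -30 dBFS.

-30 dBFS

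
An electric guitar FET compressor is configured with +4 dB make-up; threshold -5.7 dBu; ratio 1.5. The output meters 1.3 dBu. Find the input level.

Stripping the +4 dB make-up gives -2.7 dBu at the gain stage.
That's 3 dB above the -5.7 dBu threshold.
Before 1.5:1 compression the overshoot was 3 × 1.5 = 4.5 dB, so input = -5.7 + 4.5 = -1.2 dBu.

-1.2 dBu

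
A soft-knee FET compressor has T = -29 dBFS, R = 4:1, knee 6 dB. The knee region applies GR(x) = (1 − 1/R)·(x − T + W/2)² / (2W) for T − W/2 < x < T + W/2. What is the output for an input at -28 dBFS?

-29 dBFS

x − T + W/2 = -28 − (-29) + 3 = 4.
GR = (1 − 1/4) × 4² / 12 = 0.75 × 16 / 12 = 1 dB.
Output = -28 − 1 = -29 dBFS.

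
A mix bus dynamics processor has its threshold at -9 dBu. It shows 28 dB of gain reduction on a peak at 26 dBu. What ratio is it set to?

Input overshoot = 26 − (-9) = 35 dB.
Output overshoot = 35 − 28 = 7 dB.
Ratio = input overshoot / output overshoot = 35 / 7 = 5.

5:1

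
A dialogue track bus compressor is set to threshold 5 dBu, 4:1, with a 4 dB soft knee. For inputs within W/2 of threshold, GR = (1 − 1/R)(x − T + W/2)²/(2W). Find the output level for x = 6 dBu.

5.15625 dBu

x − T + W/2 = 6 − 5 + 2 = 3.
GR = (1 − 1/4) × 3² / 8 = 0.75 × 9 / 8 = 0.84375 dB.
Output = 6 − 0.84375 = 5.15625 dBu.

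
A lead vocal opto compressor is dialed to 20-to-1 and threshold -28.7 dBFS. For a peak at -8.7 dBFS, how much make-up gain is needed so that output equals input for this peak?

19 dB

Without make-up, output = threshold + overshoot/20 = -28.7 + 1 = -27.7 dBFS.
Gap to target: 19 dB.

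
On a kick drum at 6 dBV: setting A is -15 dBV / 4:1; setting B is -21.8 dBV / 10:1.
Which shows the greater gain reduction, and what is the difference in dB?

B, by 9.27 dB

A: 21 dB over, compressed to 5.25 dB over, so 15.75 dB of GR.
B: 27.8 dB over, compressed to 2.78 dB over, so 25.02 dB of GR.
B reduces 9.27 dB more.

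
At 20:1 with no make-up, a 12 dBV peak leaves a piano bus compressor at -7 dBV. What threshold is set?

Let T be the threshold. Output overshoot = (input overshoot)/R, so -7 − T = (12 − T)/20.
20·(-7 − T) = 12 − T → 19·T = -140 − 12 = -152.
T = -152/19 = -8 dBV.

-8 dBV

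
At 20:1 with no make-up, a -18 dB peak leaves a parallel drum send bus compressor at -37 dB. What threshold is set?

-38 dB

Gain reduction = -18 − (-37) = 19 dB; output overshoot = GR / (R − 1) = 19 / 19 = 1 dB.
Threshold = output − output overshoot = -37 − 1 = -38 dB.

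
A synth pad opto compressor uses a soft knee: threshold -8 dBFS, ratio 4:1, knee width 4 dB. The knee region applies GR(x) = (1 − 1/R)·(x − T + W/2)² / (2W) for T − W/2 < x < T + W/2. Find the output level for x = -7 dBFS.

-7.84375 dBFS

x − T + W/2 = -7 − (-8) + 2 = 3.
GR = (1 − 1/4) × 3² / 8 = 0.75 × 9 / 8 = 0.84375 dB.
Output = -7 − 0.84375 = -7.84375 dBFS.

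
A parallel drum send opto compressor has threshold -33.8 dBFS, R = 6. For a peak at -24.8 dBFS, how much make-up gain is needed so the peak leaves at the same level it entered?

7.5 dB

The peak compresses to -33.8 + 9/6 = -32.3 dBFS.
To reach -24.8 dBFS requires -24.8 − (-32.3) = 7.5 dB of make-up.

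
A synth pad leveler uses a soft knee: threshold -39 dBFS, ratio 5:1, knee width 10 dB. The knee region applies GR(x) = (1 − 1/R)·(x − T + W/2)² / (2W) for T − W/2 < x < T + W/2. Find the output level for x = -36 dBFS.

x − T + W/2 = -36 − (-39) + 5 = 8.
GR = (1 − 1/5) × 8² / 20 = 0.8 × 64 / 20 = 2.56 dB.
Output = -36 − 2.56 = -38.56 dBFS.

-38.56 dBFS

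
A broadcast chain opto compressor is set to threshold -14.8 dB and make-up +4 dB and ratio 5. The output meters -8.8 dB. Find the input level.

-4.8 dB

Remove make-up: -8.8 − 4 = -12.8 dB.
The compressed level sits -12.8 − (-14.8) = 2 dB over threshold.
Before 5:1 compression the overshoot was 2 × 5 = 10 dB, so input = -14.8 + 10 = -4.8 dB.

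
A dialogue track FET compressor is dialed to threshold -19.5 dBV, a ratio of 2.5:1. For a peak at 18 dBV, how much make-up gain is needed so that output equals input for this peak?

The peak compresses to -19.5 + 37.5/2.5 = -4.5 dBV.
To reach 18 dBV requires 18 − (-4.5) = 22.5 dB of make-up.

22.5 dB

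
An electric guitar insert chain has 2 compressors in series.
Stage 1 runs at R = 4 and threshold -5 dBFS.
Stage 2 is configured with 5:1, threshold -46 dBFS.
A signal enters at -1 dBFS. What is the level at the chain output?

-37.6 dBFS

Stage 1: overshoot 4 dB → 4/4 = 1 dB → -4 dBFS.
Stage 2: 42 dB above -46 dBFS, reduced 5:1 to 8.4 dB above → -37.6 dBFS.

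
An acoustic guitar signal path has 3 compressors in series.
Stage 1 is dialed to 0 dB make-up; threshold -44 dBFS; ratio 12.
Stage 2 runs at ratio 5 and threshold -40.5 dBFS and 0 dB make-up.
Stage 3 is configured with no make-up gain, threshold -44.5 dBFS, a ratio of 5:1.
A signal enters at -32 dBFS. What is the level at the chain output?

Stage 1: 12 dB above -44 dBFS, reduced 12:1 to 1 dB above → -43 dBFS.
Stage 2: -43 dBFS ≤ -40.5 dBFS, so stage 2 doesn't engage; output -43 dBFS.
Stage 3: 1.5 dB above -44.5 dBFS, reduced 5:1 to 0.3 dB above → -44.2 dBFS.

-44.2 dBFS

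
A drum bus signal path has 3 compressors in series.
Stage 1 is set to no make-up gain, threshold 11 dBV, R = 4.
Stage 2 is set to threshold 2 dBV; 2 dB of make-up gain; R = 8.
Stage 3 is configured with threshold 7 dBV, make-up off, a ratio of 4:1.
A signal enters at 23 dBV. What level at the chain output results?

5.5 dBV

Stage 1: 23 dBV is 12 dB over 11 dBV; at 4:1 that becomes 3 dB over, giving 14 dBV.
Stage 2: 14 dBV is 12 dB over 2 dBV; at 8:1 that becomes 1.5 dB over, giving 3.5 dBV; +2 dB make-up → 5.5 dBV.
Stage 3: below threshold (5.5 ≤ 7); passes unchanged; output 5.5 dBV.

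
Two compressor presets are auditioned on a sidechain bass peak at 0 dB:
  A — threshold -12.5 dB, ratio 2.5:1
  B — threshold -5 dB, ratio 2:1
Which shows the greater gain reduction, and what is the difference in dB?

A, by 5 dB

A: overshoot 12.5 dB → output overshoot 5 dB → GR 7.5 dB.
B: overshoot 5 dB → output overshoot 2.5 dB → GR 2.5 dB.
A reduces 5 dB more.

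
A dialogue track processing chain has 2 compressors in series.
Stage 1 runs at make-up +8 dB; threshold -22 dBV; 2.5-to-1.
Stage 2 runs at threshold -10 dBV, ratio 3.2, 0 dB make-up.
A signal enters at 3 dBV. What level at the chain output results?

-8.125 dBV

Stage 1: overshoot 25 dB → 25/2.5 = 10 dB → -12 dBV; +8 dB make-up → -4 dBV.
Stage 2: 6 dB above -10 dBV, reduced 3.2:1 to 1.875 dB above → -8.125 dBV.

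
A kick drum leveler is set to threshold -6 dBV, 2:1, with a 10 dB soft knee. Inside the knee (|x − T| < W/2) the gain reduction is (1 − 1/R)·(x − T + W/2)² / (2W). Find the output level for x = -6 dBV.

-6.625 dBV

x − T + W/2 = -6 − (-6) + 5 = 5.
GR = (1 − 1/2) × 5² / 20 = 0.5 × 25 / 20 = 0.625 dB.
Output = -6 − 0.625 = -6.625 dBV.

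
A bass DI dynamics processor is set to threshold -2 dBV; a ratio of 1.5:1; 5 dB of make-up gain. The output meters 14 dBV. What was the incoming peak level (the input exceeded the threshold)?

14.5 dBV

Remove make-up: 14 − 5 = 9 dBV.
That's 11 dB above the -2 dBV threshold.
Before 1.5:1 compression the overshoot was 11 × 1.5 = 16.5 dB, so input = -2 + 16.5 = 14.5 dBV.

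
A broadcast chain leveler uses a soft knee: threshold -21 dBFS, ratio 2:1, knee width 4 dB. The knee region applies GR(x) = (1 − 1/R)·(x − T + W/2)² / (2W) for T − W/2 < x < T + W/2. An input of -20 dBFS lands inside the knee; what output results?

x − T + W/2 = -20 − (-21) + 2 = 3.
GR = (1 − 1/2) × 3² / 8 = 0.5 × 9 / 8 = 0.5625 dB.
Output = -20 − 0.5625 = -20.5625 dBFS.

-20.5625 dBFS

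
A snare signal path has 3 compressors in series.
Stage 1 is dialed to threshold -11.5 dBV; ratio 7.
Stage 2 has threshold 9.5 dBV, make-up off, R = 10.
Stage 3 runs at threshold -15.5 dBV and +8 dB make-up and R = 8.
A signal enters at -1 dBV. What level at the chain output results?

-6.8125 dBV

Stage 1: overshoot 10.5 dB → 10.5/7 = 1.5 dB → -10 dBV.
Stage 2: below threshold (-10 ≤ 9.5); passes unchanged; output -10 dBV.
Stage 3: overshoot 5.5 dB → 5.5/8 = 0.6875 dB → -14.8125 dBV; +8 dB make-up → -6.8125 dBV.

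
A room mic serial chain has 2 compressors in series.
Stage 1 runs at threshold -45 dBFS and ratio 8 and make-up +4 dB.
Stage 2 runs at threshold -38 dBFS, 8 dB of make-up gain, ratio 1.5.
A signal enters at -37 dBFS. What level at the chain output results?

-32 dBFS

Stage 1: -37 dBFS is 8 dB over -45 dBFS; at 8:1 that becomes 1 dB over, giving -44 dBFS; +4 dB make-up → -40 dBFS.
Stage 2: below threshold (-40 ≤ -38); passes unchanged; make-up brings it to -32 dBFS.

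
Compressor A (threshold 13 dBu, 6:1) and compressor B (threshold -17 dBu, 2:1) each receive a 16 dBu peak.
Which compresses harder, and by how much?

A: 3 dB over, compressed to 0.5 dB over, so 2.5 dB of GR.
B: 33 dB over, compressed to 16.5 dB over, so 16.5 dB of GR.
B reduces 14 dB more.

B, by 14 dB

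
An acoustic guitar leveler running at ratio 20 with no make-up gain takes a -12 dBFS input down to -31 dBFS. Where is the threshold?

Let T be the threshold. Output overshoot = (input overshoot)/R, so -31 − T = (-12 − T)/20.
20·(-31 − T) = -12 − T → 19·T = -620 − (-12) = -608.
T = -608/19 = -32 dBFS.

-32 dBFS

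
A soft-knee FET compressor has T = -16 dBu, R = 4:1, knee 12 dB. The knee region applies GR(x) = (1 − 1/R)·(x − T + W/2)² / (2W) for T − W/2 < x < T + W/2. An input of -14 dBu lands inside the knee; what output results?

x − T + W/2 = -14 − (-16) + 6 = 8.
GR = (1 − 1/4) × 8² / 24 = 0.75 × 64 / 24 = 2 dB.
Output = -14 − 2 = -16 dBu.

-16 dBu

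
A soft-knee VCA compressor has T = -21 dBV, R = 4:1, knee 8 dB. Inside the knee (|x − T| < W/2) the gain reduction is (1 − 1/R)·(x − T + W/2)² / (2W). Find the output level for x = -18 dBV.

x − T + W/2 = -18 − (-21) + 4 = 7.
GR = (1 − 1/4) × 7² / 16 = 0.75 × 49 / 16 = 2.296875 dB.
Output = -18 − 2.296875 = -20.296875 dBV.

-20.296875 dBV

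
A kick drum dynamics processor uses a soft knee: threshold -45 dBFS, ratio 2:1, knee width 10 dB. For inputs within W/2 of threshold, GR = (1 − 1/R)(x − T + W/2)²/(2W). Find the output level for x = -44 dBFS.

-44.9 dBFS

x − T + W/2 = -44 − (-45) + 5 = 6.
GR = (1 − 1/2) × 6² / 20 = 0.5 × 36 / 20 = 0.9 dB.
Output = -44 − 0.9 = -44.9 dBFS.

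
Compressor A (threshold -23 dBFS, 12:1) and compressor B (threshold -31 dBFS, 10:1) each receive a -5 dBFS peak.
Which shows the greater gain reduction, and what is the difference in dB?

A: GR = 18 − 18/12 = 16.5 dB.
B: GR = 26 − 26/10 = 23.4 dB.
B reduces 6.9 dB more.

B, by 6.9 dB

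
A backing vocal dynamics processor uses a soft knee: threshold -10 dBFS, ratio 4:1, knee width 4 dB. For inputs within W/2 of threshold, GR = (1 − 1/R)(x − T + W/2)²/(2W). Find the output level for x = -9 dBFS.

-9.84375 dBFS

x − T + W/2 = -9 − (-10) + 2 = 3.
GR = (1 − 1/4) × 3² / 8 = 0.75 × 9 / 8 = 0.84375 dB.
Output = -9 − 0.84375 = -9.84375 dBFS.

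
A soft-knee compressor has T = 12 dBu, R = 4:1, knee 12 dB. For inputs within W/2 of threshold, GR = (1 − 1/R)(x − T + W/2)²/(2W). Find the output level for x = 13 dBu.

x − T + W/2 = 13 − 12 + 6 = 7.
GR = (1 − 1/4) × 7² / 24 = 0.75 × 49 / 24 = 1.53125 dB.
Output = 13 − 1.53125 = 11.46875 dBu.

11.46875 dBu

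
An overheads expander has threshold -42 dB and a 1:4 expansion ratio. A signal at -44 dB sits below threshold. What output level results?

Undershoot = (-42) − (-44) = 2 dB.
At 1:4, that expands to 8 dB under threshold.
Output = -42 − 8 = -50 dB.

-50 dB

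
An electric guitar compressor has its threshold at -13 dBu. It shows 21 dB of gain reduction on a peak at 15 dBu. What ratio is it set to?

Input overshoot = 15 − (-13) = 28 dB.
Output overshoot = 28 − 21 = 7 dB.
Ratio = input overshoot / output overshoot = 28 / 7 = 4.

4:1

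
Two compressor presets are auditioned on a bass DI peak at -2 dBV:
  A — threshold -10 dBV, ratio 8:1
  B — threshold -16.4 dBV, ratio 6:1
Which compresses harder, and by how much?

B, by 5 dB

A: GR = 8 − 8/8 = 7 dB.
B: GR = 14.4 − 14.4/6 = 12 dB.
B applies 5 dB more gain reduction.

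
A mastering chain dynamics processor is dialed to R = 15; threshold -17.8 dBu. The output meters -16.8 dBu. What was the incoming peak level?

-2.8 dBu

That's 1 dB above the -17.8 dBu threshold.
Input overshoot = R × output overshoot = 15 dB → input = -17.8 + 15 = -2.8 dBu.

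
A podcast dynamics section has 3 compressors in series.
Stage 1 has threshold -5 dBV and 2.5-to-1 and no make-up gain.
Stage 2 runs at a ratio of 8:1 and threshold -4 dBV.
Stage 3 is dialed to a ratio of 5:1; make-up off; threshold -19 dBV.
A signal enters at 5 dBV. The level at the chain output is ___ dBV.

Stage 1: 5 dBV is 10 dB over -5 dBV; at 2.5:1 that becomes 4 dB over, giving -1 dBV.
Stage 2: 3 dB above -4 dBV, reduced 8:1 to 0.375 dB above → -3.625 dBV.
Stage 3: -3.625 dBV is 15.375 dB over -19 dBV; at 5:1 that becomes 3.075 dB over, giving -15.925 dBV.

-15.925 dBV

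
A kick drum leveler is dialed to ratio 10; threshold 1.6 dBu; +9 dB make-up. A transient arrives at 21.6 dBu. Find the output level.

12.6 dBu

Overshoot: 21.6 − 1.6 = 20 dB.
10:1 compression reduces that to 20/10 = 2 dB over.
That puts the output at 3.6 dBu; make-up adds 9 dB, giving 12.6 dBu.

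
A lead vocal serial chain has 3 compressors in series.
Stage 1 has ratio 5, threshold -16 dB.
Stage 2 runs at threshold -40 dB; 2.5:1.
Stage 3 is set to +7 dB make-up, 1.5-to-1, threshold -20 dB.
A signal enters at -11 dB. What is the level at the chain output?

Stage 1: overshoot 5 dB → 5/5 = 1 dB → -15 dB.
Stage 2: -15 dB is 25 dB over -40 dB; at 2.5:1 that becomes 10 dB over, giving -30 dB.
Stage 3: below threshold (-30 ≤ -20); passes unchanged; make-up brings it to -23 dB.

-23 dB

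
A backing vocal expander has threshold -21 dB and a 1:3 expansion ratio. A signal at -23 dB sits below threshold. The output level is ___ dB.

The input is 2 dB below the -21 dB threshold.
A 1:3 expander multiplies undershoot by 3: 2 × 3 = 6 dB below threshold.
Output = -21 − 6 = -27 dB.

-27 dB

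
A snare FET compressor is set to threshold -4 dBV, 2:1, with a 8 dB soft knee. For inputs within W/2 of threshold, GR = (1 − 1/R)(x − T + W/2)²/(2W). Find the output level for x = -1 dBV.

x − T + W/2 = -1 − (-4) + 4 = 7.
GR = (1 − 1/2) × 7² / 16 = 0.5 × 49 / 16 = 1.53125 dB.
Output = -1 − 1.53125 = -2.53125 dBV.

-2.53125 dBV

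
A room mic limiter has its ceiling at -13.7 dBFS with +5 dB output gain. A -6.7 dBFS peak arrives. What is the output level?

A brickwall limiter is an ∞:1 compressor: any input above the ceiling is clamped to -13.7 dBFS.
Output gain then adds 5 dB: -13.7 + 5 = -8.7 dBFS.

-8.7 dBFS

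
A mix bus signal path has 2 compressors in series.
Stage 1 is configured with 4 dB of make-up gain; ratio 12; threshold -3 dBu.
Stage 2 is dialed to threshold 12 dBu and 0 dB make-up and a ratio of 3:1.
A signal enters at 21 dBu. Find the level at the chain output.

3 dBu

Stage 1: overshoot 24 dB → 24/12 = 2 dB → -1 dBu; +4 dB make-up → 3 dBu.
Stage 2: 3 dBu ≤ 12 dBu, so stage 2 doesn't engage; output 3 dBu.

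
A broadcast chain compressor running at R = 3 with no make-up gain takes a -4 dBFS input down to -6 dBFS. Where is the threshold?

-7 dBFS

Gain reduction = -4 − (-6) = 2 dB; output overshoot = GR / (R − 1) = 2 / 2 = 1 dB.
Threshold = output − output overshoot = -6 − 1 = -7 dBFS.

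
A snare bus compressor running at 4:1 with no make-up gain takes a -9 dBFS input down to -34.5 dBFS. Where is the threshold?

Let T be the threshold. Output overshoot = (input overshoot)/R, so -34.5 − T = (-9 − T)/4.
4·(-34.5 − T) = -9 − T → 3·T = -138 − (-9) = -129.
T = -129/3 = -43 dBFS.

-43 dBFS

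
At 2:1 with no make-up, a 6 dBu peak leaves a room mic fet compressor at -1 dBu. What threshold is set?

Let T be the threshold. Output overshoot = (input overshoot)/R, so -1 − T = (6 − T)/2.
2·(-1 − T) = 6 − T → 1·T = -2 − 6 = -8.
T = -8/1 = -8 dBu.

-8 dBu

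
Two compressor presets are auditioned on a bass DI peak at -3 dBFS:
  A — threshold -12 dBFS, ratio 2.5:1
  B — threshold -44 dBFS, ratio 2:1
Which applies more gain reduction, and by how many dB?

B, by 15.1 dB

A: overshoot 9 dB → output overshoot 3.6 dB → GR 5.4 dB.
B: overshoot 41 dB → output overshoot 20.5 dB → GR 20.5 dB.
B applies 15.1 dB more gain reduction.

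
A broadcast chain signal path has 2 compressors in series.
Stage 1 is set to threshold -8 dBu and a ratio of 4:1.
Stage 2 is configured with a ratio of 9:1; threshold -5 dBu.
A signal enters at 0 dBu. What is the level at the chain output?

-6 dBu

Stage 1: 8 dB above -8 dBu, reduced 4:1 to 2 dB above → -6 dBu.
Stage 2: -6 dBu ≤ -5 dBu, so stage 2 doesn't engage; output -6 dBu.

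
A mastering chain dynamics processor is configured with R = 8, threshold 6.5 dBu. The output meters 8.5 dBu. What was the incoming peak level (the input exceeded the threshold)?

The compressed level sits 8.5 − 6.5 = 2 dB over threshold.
Before 8:1 compression the overshoot was 2 × 8 = 16 dB, so input = 6.5 + 16 = 22.5 dBu.

22.5 dBu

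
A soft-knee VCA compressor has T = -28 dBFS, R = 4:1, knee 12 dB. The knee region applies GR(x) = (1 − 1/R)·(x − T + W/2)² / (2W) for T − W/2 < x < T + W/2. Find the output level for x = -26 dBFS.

x − T + W/2 = -26 − (-28) + 6 = 8.
GR = (1 − 1/4) × 8² / 24 = 0.75 × 64 / 24 = 2 dB.
Output = -26 − 2 = -28 dBFS.

-28 dBFS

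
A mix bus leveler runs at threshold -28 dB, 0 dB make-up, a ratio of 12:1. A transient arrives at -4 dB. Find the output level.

-4 dB sits 24 dB over threshold.
At 12:1 the overshoot is divided by 12, leaving 2 dB above threshold.
Output = -28 + 2 = -26 dB.

-26 dB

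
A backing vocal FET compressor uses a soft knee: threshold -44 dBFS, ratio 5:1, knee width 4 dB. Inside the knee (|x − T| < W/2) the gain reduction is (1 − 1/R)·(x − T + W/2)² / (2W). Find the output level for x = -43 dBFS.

-43.9 dBFS

x − T + W/2 = -43 − (-44) + 2 = 3.
GR = (1 − 1/5) × 3² / 8 = 0.8 × 9 / 8 = 0.9 dB.
Output = -43 − 0.9 = -43.9 dBFS.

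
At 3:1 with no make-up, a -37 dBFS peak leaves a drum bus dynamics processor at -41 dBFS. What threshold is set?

-43 dBFS

Let T be the threshold. Output overshoot = (input overshoot)/R, so -41 − T = (-37 − T)/3.
3·(-41 − T) = -37 − T → 2·T = -123 − (-37) = -86.
T = -86/2 = -43 dBFS.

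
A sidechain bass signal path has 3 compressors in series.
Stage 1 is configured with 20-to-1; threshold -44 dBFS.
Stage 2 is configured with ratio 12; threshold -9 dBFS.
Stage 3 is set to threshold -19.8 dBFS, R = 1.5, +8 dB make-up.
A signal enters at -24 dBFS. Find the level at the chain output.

Stage 1: 20 dB above -44 dBFS, reduced 20:1 to 1 dB above → -43 dBFS.
Stage 2: -43 dBFS is at or below the -9 dBFS threshold — no compression; output -43 dBFS.
Stage 3: -43 dBFS ≤ -19.8 dBFS, so stage 3 doesn't engage; make-up brings it to -35 dBFS.

-35 dBFS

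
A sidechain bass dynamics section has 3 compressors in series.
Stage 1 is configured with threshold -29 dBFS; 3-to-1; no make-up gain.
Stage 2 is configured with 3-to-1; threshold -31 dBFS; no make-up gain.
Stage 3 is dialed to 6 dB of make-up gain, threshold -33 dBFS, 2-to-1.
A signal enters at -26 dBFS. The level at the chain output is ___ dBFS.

-25.5 dBFS

Stage 1: -26 dBFS is 3 dB over -29 dBFS; at 3:1 that becomes 1 dB over, giving -28 dBFS.
Stage 2: -28 dBFS is 3 dB over -31 dBFS; at 3:1 that becomes 1 dB over, giving -30 dBFS.
Stage 3: -30 dBFS is 3 dB over -33 dBFS; at 2:1 that becomes 1.5 dB over, giving -31.5 dBFS; +6 dB make-up → -25.5 dBFS.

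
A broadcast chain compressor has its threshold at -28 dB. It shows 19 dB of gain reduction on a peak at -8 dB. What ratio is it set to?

Input overshoot = -8 − (-28) = 20 dB.
Output overshoot = 20 − 19 = 1 dB.
Ratio = input overshoot / output overshoot = 20 / 1 = 20.

20:1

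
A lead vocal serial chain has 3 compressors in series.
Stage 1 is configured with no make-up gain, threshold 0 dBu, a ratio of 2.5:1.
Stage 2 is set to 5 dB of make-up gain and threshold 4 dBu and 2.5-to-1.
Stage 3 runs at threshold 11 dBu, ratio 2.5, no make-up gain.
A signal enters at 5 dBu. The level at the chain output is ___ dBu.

Stage 1: overshoot 5 dB → 5/2.5 = 2 dB → 2 dBu.
Stage 2: below threshold (2 ≤ 4); passes unchanged; make-up brings it to 7 dBu.
Stage 3: 7 dBu ≤ 11 dBu, so stage 3 doesn't engage; output 7 dBu.

7 dBu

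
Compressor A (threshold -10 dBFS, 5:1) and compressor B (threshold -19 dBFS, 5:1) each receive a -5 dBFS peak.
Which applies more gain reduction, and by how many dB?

A: overshoot 5 dB → output overshoot 1 dB → GR 4 dB.
B: overshoot 14 dB → output overshoot 2.8 dB → GR 11.2 dB.
B reduces 7.2 dB more.

B, by 7.2 dB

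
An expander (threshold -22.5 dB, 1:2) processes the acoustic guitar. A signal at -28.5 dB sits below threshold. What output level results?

Undershoot = (-22.5) − (-28.5) = 6 dB.
At 1:2, that expands to 12 dB under threshold.
Output = -22.5 − 12 = -34.5 dB.

-34.5 dB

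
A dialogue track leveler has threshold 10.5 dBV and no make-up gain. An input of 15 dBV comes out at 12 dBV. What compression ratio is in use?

Input overshoot = 15 − 10.5 = 4.5 dB; output overshoot = 12 − 10.5 = 1.5 dB.
Ratio = 4.5 / 1.5 = 3.

3:1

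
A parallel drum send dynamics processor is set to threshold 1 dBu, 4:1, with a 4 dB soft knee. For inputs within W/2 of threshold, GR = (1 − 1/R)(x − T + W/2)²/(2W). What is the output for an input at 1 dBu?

x − T + W/2 = 1 − 1 + 2 = 2.
GR = (1 − 1/4) × 2² / 8 = 0.75 × 4 / 8 = 0.375 dB.
Output = 1 − 0.375 = 0.625 dBu.

0.625 dBu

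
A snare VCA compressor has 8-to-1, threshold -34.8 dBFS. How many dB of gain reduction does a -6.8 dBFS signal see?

Overshoot = -6.8 − (-34.8) = 28 dB.
At 8:1, output sits 28/8 = 3.5 dB above threshold.
GR = overshoot in − overshoot out = 28 − 3.5 = 24.5 dB.

24.5 dB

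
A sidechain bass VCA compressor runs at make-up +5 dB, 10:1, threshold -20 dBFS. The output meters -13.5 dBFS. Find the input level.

-5 dBFS

Remove make-up: -13.5 − 5 = -18.5 dBFS.
The compressed level sits -18.5 − (-20) = 1.5 dB over threshold.
Before 10:1 compression the overshoot was 1.5 × 10 = 15 dB, so input = -20 + 15 = -5 dBFS.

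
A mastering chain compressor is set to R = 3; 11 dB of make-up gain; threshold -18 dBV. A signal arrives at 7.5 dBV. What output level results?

1.5 dBV

7.5 dBV sits 25.5 dB over threshold.
The 25.5 dB excess becomes 8.5 dB after 3:1 reduction.
That puts the output at -9.5 dBV; make-up adds 11 dB, giving 1.5 dBV.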